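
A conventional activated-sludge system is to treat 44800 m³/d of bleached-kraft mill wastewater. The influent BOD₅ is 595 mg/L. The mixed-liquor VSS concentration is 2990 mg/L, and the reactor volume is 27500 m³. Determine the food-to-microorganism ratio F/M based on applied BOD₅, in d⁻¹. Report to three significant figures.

F/M = Q·S₀ / (V·X) = 44800 × 595 / (27500 × 2990) = 0.3242 g BOD₅·(g VSS·d)⁻¹.

F/M ≈ 0.324 d⁻¹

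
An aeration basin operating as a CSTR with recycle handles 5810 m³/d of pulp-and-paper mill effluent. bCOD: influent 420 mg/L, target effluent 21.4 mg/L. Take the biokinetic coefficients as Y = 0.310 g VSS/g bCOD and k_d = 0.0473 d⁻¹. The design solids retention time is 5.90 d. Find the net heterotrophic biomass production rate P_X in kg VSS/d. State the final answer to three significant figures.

P_X ≈ 561 kg VSS/d

Y_obs = Y / (1 + k_d θ_c) = 0.310 / (1 + 0.0473 × 5.90) = 0.310 / 1.279 = 0.2424.
Q·(S₀ − S) = 5810 × (420 − 21.4) × 10⁻³ = 2316 kg/d removed.
Biomass produced: P_X = Y_obs·Q·ΔS = 0.2424 × 2316 ≈ 561.3 kg VSS/d.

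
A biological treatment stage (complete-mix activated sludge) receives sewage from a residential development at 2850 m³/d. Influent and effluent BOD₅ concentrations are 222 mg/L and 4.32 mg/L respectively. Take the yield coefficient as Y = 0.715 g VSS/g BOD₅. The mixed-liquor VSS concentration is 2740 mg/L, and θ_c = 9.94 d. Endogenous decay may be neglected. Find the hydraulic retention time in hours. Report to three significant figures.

τ ≈ 13.6 h

With k_d = 0 the design equation reduces to V = Y Q (S₀−S) θ_c / X = 0.715 × 2850 × (222 − 4.32) × 9.94 / 2740 = 1609 m³.
Hydraulic retention time τ = V/Q = 1609 / 2850 = 0.5646 d = 13.55 h.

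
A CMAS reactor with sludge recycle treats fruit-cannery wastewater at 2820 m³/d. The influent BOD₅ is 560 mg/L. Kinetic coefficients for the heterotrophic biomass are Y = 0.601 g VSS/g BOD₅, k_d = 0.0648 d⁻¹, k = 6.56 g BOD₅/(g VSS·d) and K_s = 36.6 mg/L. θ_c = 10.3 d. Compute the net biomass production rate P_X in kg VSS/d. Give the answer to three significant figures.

From the Monod/SRT balance for a CMAS, S = K_s·(1+k_d θ_c)/[θ_c·(Y k − k_d) − 1] = 36.6 × (1 + 0.0648 × 10.3) / [10.3 × (0.601 × 6.56 − 0.0648) − 1] = 61.03 / 38.94 = 1.567 mg/L.
Y_obs = Y / (1 + k_d θ_c) = 0.601 / (1 + 0.0648 × 10.3) = 0.601 / 1.667 = 0.3604.
ΔS = 560 − 1.57 = 558.4 mg/L, so the substrate removal rate is 2820 × 558.4/1000 = 1575 kg BOD₅/d.
So the net sludge growth is P_X = 0.3604 × 1575 = 567.6 kg VSS/d.

P_X ≈ 568 kg VSS/d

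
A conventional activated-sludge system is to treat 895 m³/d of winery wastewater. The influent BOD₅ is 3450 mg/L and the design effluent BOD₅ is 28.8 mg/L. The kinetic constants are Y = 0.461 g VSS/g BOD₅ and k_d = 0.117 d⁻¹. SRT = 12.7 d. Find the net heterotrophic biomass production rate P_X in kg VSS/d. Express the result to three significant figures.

P_X ≈ 568 kg VSS/d

Y_obs = Y / (1 + k_d θ_c) = 0.461 / (1 + 0.117 × 12.7) = 0.461 / 2.486 = 0.1854.
Mass of BOD₅ removed per day: Q(S₀ − S) = 895 × 3421 g/m³ = 3062 kg/d.
Net biomass production P_X = Y_obs × Q·(S₀ − S) = 0.1854 × 3062 = 567.8 kg VSS/d.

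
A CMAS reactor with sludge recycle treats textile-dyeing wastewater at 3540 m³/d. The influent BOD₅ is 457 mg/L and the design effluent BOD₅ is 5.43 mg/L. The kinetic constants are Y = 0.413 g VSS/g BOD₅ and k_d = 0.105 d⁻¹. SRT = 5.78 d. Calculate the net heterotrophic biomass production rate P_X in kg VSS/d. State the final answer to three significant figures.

Correct the yield for decay: Y_obs = Y/(1 + k_d θ_c) = 0.413 / (1 + 0.105 × 5.78) = 0.413 / 1.607 = 0.2570.
Q·(S₀ − S) = 3540 × (457 − 5.43) × 10⁻³ = 1599 kg/d removed.
P_X = Y_obs · Q(S₀ − S) = 0.2570 × 1599 = 410.9 kg VSS/d.

P_X ≈ 411 kg VSS/d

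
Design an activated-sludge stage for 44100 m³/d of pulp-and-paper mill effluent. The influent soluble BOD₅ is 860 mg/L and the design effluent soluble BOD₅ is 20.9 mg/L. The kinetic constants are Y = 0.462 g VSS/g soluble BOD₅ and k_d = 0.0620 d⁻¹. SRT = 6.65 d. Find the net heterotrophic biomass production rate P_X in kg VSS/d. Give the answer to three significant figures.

P_X ≈ 12100 kg VSS/d

Correct the yield for decay: Y_obs = Y/(1 + k_d θ_c) = 0.462 / (1 + 0.0620 × 6.65) = 0.462 / 1.412 = 0.3271.
ΔS = 860 − 20.9 = 839.1 mg/L, so the substrate removal rate is 44100 × 839.1/1000 = 37004 kg soluble BOD₅/d.
So the net sludge growth is P_X = 0.3271 × 37004 = 12105 kg VSS/d.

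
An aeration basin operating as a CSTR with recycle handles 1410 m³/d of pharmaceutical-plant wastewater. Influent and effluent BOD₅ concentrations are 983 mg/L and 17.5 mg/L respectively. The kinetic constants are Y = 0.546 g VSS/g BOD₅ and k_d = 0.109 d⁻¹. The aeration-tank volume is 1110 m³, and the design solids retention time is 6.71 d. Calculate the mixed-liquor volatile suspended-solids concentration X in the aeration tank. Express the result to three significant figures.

X ≈ 2600 mg/L

From V·X·(1 + k_d·θ_c) = Y·Q·(S₀ − S)·θ_c: X = 0.546 × 1410 × (983 − 17.5) × 6.71 / [1110 × (1 + 0.109 × 6.71)] = 2595 mg/L.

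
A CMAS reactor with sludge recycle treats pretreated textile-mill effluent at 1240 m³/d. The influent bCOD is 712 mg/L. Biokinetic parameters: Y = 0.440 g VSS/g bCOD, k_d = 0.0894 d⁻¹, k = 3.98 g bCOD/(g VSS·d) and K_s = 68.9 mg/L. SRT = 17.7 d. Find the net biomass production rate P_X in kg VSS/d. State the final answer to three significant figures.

For a completely mixed reactor with recycle the Lawrence–McCarty relation gives S = K_s·(1 + k_d·θ_c) / [θ_c·(Y·k − k_d) − 1] = 68.9 × (1 + 0.0894 × 17.7) / [17.7 × (0.440 × 3.98 − 0.0894) − 1] = 177.9 / 28.41 = 6.262 mg/L.
Correct the yield for decay: Y_obs = Y/(1 + k_d θ_c) = 0.440 / (1 + 0.0894 × 17.7) = 0.440 / 2.582 = 0.1704.
Mass of bCOD removed per day: Q(S₀ − S) = 1240 × 705.7 g/m³ = 875.1 kg/d.
P_X = Y_obs · Q(S₀ − S) = 0.1704 × 875.1 = 149.1 kg VSS/d.

P_X ≈ 149 kg VSS/d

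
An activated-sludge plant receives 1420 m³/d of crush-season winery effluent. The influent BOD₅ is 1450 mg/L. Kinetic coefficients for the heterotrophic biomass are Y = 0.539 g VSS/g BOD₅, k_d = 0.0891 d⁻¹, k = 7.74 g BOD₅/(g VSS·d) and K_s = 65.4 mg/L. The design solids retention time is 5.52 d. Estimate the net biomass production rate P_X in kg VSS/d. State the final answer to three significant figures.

From the Monod/SRT balance for a CMAS, S = K_s·(1+k_d θ_c)/[θ_c·(Y k − k_d) − 1] = 65.4 × (1 + 0.0891 × 5.52) / [5.52 × (0.539 × 7.74 − 0.0891) − 1] = 97.57 / 21.54 = 4.530 mg/L.
The observed yield is Y_obs = Y/(1 + k_d·θ_c) = 0.539 / (1 + 0.0891 × 5.52) = 0.539 / 1.492 = 0.3613 g VSS per g BOD₅ removed.
Q·(S₀ − S) = 1420 × (1450 − 4.53) × 10⁻³ = 2053 kg/d removed.
Biomass produced: P_X = Y_obs·Q·ΔS = 0.3613 × 2053 ≈ 741.6 kg VSS/d.

P_X ≈ 742 kg VSS/d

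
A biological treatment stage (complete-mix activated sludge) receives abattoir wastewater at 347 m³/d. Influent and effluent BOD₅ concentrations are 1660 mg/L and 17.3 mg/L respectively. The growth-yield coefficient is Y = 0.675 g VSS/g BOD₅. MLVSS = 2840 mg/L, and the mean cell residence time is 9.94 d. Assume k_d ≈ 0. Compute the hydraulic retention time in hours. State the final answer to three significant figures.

τ ≈ 93.1 h

V·X = Y·Q·ΔS·θ_c gives V = 0.675 × 347 × (1660 − 17.3) × 9.94 / 2840 = 1347 m³.
HRT = V/Q = 1347 m³ / 347 m³·d⁻¹ = 3.881 d × 24 = 93.14 h.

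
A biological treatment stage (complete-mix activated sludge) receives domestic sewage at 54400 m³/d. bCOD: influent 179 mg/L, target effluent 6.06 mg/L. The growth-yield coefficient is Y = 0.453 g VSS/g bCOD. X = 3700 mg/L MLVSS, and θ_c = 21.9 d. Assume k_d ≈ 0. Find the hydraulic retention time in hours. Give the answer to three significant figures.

With k_d = 0 the design equation reduces to V = Y Q (S₀−S) θ_c / X = 0.453 × 54400 × (179 − 6.06) × 21.9 / 3700 = 25225 m³.
τ = V/Q = 25225/54400 = 0.4637 d, or 11.13 h.

τ ≈ 11.1 h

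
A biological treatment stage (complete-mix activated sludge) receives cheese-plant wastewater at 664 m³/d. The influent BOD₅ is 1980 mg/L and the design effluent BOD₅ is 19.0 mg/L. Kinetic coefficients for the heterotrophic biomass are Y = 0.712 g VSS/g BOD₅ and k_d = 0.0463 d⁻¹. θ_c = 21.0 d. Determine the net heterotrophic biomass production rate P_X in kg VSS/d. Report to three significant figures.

Y_obs = Y / (1 + k_d θ_c) = 0.712 / (1 + 0.0463 × 21.0) = 0.712 / 1.972 = 0.3610.
Q·(S₀ − S) = 664 × (1980 − 19.0) × 10⁻³ = 1302 kg/d removed.
Net biomass production P_X = Y_obs × Q·(S₀ − S) = 0.3610 × 1302 = 470.1 kg VSS/d.

P_X ≈ 470 kg VSS/d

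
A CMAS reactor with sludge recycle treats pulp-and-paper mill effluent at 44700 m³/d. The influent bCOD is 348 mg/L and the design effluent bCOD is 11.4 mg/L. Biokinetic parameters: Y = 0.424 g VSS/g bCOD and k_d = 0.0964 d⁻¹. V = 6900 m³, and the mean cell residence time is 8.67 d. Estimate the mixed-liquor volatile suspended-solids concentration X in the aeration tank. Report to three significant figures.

From V·X·(1 + k_d·θ_c) = Y·Q·(S₀ − S)·θ_c: X = 0.424 × 44700 × (348 − 11.4) × 8.67 / [6900 × (1 + 0.0964 × 8.67)] = 4367 mg/L.

X ≈ 4370 mg/L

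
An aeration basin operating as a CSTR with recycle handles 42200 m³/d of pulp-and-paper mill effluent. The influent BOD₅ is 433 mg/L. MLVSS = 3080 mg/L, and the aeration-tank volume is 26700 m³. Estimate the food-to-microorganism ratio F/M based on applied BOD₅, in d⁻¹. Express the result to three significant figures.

F/M = Q·S₀ / (V·X) = 42200 × 433 / (26700 × 3080) = 0.2222 g BOD₅·(g VSS·d)⁻¹.

F/M ≈ 0.222 d⁻¹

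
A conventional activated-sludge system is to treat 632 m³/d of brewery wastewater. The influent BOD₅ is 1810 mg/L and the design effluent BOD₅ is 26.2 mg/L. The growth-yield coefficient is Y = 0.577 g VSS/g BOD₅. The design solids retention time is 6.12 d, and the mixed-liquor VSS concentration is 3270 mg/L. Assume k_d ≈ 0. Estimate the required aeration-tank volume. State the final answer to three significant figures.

Biomass mass balance (decay neglected): V·X = Y·Q·(S₀ − S)·θ_c, so V = 0.577 × 632 × (1810 − 26.2) × 6.12 / 3270 = 1217 m³.

V ≈ 1220 m³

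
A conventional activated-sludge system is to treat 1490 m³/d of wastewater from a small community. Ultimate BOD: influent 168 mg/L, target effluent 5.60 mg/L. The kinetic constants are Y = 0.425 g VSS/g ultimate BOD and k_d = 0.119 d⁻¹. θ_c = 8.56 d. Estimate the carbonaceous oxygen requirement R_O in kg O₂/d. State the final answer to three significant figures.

Y_obs = Y / (1 + k_d θ_c) = 0.425 / (1 + 0.119 × 8.56) = 0.425 / 2.019 = 0.2105.
Substrate removed = Q·(S₀ − S) = 1490 m³/d × (168 − 5.60) g/m³ = 2.42×10^5 g/d = 242.0 kg/d.
Net sludge production P_X = 0.2105 × 242.0 = 50.95 kg VSS/d.
R_O = Q·(S₀ − S) − 1.42·P_X = 242.0 − 1.42 × 50.95 = 169.6 kg O₂/d.

R_O ≈ 170 kg O₂/d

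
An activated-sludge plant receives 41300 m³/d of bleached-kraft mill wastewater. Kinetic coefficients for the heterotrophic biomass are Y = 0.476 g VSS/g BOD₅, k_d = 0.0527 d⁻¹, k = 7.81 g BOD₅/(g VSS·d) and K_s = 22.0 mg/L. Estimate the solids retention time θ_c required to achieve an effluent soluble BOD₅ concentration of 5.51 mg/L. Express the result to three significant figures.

Specific growth rate at S = 5.51 mg/L: μ = YkS/(K_s+S) = 0.476·7.81·5.51/(22.0+5.51) = 0.7446 d⁻¹.
θ_c = 1/(μ − k_d) = 1/(0.7446 − 0.0527) = 1/0.6919 = 1.445 d.

θ_c ≈ 1.45 d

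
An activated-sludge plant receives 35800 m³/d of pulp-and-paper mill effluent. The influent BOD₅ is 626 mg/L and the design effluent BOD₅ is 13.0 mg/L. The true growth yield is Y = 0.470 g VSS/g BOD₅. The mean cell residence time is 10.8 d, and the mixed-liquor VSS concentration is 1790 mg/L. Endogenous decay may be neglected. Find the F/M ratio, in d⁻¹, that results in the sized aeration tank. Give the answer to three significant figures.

With k_d = 0 the design equation reduces to V = Y Q (S₀−S) θ_c / X = 0.470 × 35800 × (626 − 13.0) × 10.8 / 1790 = 62232 m³.
Food-to-microorganism ratio F/M = Q S₀ / (V X) = 35800 × 626 / (62232 × 1790) = 0.2012 d⁻¹.

F/M ≈ 0.201 d⁻¹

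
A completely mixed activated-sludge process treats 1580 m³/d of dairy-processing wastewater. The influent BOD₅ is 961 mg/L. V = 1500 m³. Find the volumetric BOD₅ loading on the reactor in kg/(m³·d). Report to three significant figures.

L_v = Q S₀ / V = 1580 × 961 × 10⁻³ / 1500 = 1.012 kg/(m³·d).

L_v ≈ 1.01 kg BOD₅/(m³·d)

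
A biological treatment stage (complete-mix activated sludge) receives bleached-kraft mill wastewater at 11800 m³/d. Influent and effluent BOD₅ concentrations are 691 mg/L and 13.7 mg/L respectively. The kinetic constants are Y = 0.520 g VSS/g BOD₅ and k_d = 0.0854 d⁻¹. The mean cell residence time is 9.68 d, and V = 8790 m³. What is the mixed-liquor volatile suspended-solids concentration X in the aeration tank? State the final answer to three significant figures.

Solving the biomass balance for X: X = Y Q (S₀−S) θ_c / [V (1+k_d θ_c)] = 0.520 × 11800 × (691 − 13.7) × 9.68 / [8790 × (1 + 0.0854 × 9.68)] = 2505 mg/L.

X ≈ 2510 mg/L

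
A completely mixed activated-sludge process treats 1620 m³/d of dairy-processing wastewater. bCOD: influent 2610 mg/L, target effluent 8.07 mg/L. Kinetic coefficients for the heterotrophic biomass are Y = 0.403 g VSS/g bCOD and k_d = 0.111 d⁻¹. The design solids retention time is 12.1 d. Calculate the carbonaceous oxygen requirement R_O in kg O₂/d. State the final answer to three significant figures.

Correct the yield for decay: Y_obs = Y/(1 + k_d θ_c) = 0.403 / (1 + 0.111 × 12.1) = 0.403 / 2.343 = 0.1720.
Mass of bCOD removed per day: Q(S₀ − S) = 1620 × 2602 g/m³ = 4215 kg/d.
Biomass synthesised: P_X = Y_obs × 4215 = 725.0 kg VSS/d.
R_O = Q·(S₀ − S) − 1.42·P_X = 4215 − 1.42 × 725.0 = 3186 kg O₂/d.

R_O ≈ 3190 kg O₂/d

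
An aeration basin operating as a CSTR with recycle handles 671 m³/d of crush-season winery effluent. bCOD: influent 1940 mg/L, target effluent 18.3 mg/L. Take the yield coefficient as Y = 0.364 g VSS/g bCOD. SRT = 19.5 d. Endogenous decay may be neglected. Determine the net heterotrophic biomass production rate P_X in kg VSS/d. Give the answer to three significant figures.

Since k_d ≈ 0, Y_obs = Y = 0.364 g VSS/g bCOD.
Q·(S₀ − S) = 671 × (1940 − 18.3) × 10⁻³ = 1289 kg/d removed.
Net biomass production P_X = Y_obs × Q·(S₀ − S) = 0.3640 × 1289 = 469.4 kg VSS/d.

P_X ≈ 469 kg VSS/d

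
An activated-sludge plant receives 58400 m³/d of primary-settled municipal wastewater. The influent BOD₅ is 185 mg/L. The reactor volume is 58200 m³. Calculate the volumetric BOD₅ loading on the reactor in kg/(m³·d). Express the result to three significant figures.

L_v ≈ 0.186 kg BOD₅/(m³·d)

Applied BOD₅ load per unit volume = Q·S₀/V = (58400 × 185/1000)/58200 = 0.1856 kg BOD₅·m⁻³·d⁻¹.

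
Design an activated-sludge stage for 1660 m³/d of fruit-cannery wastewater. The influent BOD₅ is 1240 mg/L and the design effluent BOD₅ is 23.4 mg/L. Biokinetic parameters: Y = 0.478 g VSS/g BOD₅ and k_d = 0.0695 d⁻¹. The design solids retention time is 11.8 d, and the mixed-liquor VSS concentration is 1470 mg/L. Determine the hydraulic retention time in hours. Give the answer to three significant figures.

From the SRT design equation V = Y Q (S₀−S) θ_c / [X (1 + k_d θ_c)] = 0.478 × 1660 × (1240 − 23.4) × 11.8 / [1470 × (1 + 0.0695 × 11.8)] = 1.14×10^7 / 2676 = 4257 m³.
Hydraulic retention time τ = V/Q = 4257 / 1660 = 2.565 d = 61.55 h.

τ ≈ 61.6 h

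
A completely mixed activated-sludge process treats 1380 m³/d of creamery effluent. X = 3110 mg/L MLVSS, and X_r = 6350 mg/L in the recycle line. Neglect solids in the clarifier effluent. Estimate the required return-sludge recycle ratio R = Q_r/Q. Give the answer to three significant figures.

Mass balance around the secondary clarifier (neglecting effluent solids): R = X / (X_r − X) = 3110 / (6350 − 3110) = 0.9599.

R ≈ 0.960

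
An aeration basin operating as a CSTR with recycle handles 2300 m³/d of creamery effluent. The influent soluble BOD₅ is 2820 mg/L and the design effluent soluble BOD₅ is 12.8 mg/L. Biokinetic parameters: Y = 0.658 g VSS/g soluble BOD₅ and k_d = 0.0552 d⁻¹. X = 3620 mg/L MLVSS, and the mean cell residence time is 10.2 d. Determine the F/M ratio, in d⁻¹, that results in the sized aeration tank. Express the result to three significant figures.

Steady-state biomass mass balance: V·X·(1 + k_d·θ_c) = Y·Q·(S₀ − S)·θ_c, so V = 0.658 × 2300 × (2820 − 12.8) × 10.2 / [3620 × (1 + 0.0552 × 10.2)] = 4.33×10^7 / 5658 = 7659 m³.
F/M = Q·S₀ / (V·X) = 2300 × 2820 / (7659 × 3620) = 0.2339 g soluble BOD₅·(g VSS·d)⁻¹.

F/M ≈ 0.234 d⁻¹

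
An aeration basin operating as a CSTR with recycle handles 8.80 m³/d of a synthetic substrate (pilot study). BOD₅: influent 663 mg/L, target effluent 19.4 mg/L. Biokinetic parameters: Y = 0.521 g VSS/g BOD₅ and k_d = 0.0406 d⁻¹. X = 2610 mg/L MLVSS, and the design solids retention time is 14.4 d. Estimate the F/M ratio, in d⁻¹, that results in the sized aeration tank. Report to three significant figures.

F/M ≈ 0.218 d⁻¹

Rearranging the biomass balance for a CMAS with decay, V = Y·Q·ΔS·θ_c / [X·(1+k_d θ_c)] = 0.521 × 8.80 × (663 − 19.4) × 14.4 / [2610 × (1 + 0.0406 × 14.4)] = 4.25×10^4 / 4136 = 10.27 m³.
F/M = Q·S₀ / (V·X) = 8.80 × 663 / (10.27 × 2610) = 0.2176 g BOD₅·(g VSS·d)⁻¹.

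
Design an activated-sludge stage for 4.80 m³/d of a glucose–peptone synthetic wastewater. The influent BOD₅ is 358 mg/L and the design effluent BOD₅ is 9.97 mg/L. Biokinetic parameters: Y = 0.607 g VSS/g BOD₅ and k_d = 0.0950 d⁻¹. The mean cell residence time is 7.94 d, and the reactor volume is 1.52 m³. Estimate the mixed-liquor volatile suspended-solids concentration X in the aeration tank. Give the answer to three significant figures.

X = Y·Q·ΔS·θ_c / [V·(1 + k_d θ_c)] = 0.607 × 4.80 × (358 − 9.97) × 7.94 / [1.52 × (1 + 0.0950 × 7.94)] = 3019 mg/L.

X ≈ 3020 mg/L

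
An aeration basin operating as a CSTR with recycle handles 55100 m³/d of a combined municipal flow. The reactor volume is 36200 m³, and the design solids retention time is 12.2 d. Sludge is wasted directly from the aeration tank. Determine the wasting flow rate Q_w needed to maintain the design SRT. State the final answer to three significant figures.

Q_w ≈ 2970 m³/d

With mixed-liquor wasting, θ_c = V/Q_w, so Q_w = V/θ_c = 36200/12.2 = 2967 m³/d.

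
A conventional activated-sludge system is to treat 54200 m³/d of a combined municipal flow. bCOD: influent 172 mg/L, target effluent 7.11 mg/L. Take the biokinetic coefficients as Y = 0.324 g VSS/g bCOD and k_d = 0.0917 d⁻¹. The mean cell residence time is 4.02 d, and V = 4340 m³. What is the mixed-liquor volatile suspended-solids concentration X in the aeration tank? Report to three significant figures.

From V·X·(1 + k_d·θ_c) = Y·Q·(S₀ − S)·θ_c: X = 0.324 × 54200 × (172 − 7.11) × 4.02 / [4340 × (1 + 0.0917 × 4.02)] = 1960 mg/L.

X ≈ 1960 mg/L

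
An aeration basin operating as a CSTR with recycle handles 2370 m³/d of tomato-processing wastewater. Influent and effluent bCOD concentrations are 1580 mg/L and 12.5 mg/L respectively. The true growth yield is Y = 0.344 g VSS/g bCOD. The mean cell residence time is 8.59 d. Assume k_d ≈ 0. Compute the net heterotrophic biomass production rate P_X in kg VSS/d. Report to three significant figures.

With endogenous decay neglected, the observed yield equals the true yield: Y_obs = Y = 0.344 g VSS/g bCOD.
Mass of bCOD removed per day: Q(S₀ − S) = 2370 × 1568 g/m³ = 3715 kg/d.
P_X = Y_obs · Q(S₀ − S) = 0.3440 × 3715 = 1278 kg VSS/d.

P_X ≈ 1280 kg VSS/d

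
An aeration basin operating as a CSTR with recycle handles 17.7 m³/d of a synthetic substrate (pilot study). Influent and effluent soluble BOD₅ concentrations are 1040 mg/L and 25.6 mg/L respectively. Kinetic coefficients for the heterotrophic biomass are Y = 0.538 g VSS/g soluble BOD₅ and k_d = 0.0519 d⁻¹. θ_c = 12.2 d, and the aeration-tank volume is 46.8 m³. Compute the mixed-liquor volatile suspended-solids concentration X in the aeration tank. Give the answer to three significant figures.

X ≈ 1540 mg/L

X = Y·Q·ΔS·θ_c / [V·(1 + k_d θ_c)] = 0.538 × 17.7 × (1040 − 25.6) × 12.2 / [46.8 × (1 + 0.0519 × 12.2)] = 1542 mg/L.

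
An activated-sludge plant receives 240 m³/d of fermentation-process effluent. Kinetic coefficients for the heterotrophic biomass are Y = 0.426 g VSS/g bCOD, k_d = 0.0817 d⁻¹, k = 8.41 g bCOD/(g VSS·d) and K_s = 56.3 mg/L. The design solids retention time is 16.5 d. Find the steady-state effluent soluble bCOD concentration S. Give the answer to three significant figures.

S ≈ 2.33 mg/L

For a completely mixed reactor with recycle the Lawrence–McCarty relation gives S = K_s·(1 + k_d·θ_c) / [θ_c·(Y·k − k_d) − 1] = 56.3 × (1 + 0.0817 × 16.5) / [16.5 × (0.426 × 8.41 − 0.0817) − 1] = 132.2 / 56.77 = 2.329 mg/L.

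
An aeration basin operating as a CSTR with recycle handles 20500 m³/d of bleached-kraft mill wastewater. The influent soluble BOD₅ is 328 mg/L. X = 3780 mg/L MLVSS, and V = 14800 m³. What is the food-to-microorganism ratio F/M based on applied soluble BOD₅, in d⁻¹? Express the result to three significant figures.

F/M ≈ 0.120 d⁻¹

Food-to-microorganism ratio F/M = Q S₀ / (V X) = 20500 × 328 / (14800 × 3780) = 0.1202 d⁻¹.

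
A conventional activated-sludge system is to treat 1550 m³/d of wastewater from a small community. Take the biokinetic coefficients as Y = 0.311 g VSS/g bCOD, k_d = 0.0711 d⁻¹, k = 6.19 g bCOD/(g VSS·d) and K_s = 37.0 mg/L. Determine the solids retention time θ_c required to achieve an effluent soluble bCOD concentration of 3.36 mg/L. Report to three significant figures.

θ_c ≈ 11.2 d

Specific growth rate at S = 3.36 mg/L: μ = YkS/(K_s+S) = 0.311·6.19·3.36/(37.0+3.36) = 0.1603 d⁻¹.
θ_c = 1/(μ − k_d) = 1/(0.1603 − 0.0711) = 1/0.08917 = 11.22 d.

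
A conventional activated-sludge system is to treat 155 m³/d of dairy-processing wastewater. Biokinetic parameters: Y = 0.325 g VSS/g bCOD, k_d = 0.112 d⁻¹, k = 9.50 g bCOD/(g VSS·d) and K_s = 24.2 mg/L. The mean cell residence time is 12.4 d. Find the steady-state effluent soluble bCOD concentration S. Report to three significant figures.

S ≈ 1.61 mg/L

From the Monod/SRT balance for a CMAS, S = K_s·(1+k_d θ_c)/[θ_c·(Y k − k_d) − 1] = 24.2 × (1 + 0.112 × 12.4) / [12.4 × (0.325 × 9.50 − 0.112) − 1] = 57.81 / 35.90 = 1.610 mg/L.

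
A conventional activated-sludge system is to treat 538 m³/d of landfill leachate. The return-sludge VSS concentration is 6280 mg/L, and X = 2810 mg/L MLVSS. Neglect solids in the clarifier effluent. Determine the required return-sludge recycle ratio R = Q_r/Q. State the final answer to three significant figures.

R ≈ 0.810

R = Q_r/Q = X/(X_r − X) = 2810 / (6280 − 2810) = 0.8098.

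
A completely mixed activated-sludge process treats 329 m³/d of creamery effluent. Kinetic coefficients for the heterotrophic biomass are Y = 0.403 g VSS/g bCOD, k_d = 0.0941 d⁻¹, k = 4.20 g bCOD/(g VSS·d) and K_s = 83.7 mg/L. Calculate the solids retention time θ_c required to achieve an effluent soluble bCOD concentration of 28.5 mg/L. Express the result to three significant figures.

θ_c ≈ 2.98 d

From 1/θ_c = Y·k·S/(K_s + S) − k_d: Y·k·S/(K_s+S) = 0.403 × 4.20 × 28.5 / (83.7 + 28.5) = 0.4299 d⁻¹.
1/θ_c = 0.4299 − 0.0941 = 0.3358 d⁻¹, so θ_c = 2.978 d.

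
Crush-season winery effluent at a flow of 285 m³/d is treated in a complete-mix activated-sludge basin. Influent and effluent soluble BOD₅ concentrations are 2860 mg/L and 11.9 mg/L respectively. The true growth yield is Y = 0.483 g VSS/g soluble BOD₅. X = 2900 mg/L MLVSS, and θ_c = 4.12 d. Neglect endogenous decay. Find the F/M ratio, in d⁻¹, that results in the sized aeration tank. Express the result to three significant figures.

Biomass mass balance (decay neglected): V·X = Y·Q·(S₀ − S)·θ_c, so V = 0.483 × 285 × (2860 − 11.9) × 4.12 / 2900 = 557.0 m³.
Food-to-microorganism ratio F/M = Q S₀ / (V X) = 285 × 2860 / (557.0 × 2900) = 0.5046 d⁻¹.

F/M ≈ 0.505 d⁻¹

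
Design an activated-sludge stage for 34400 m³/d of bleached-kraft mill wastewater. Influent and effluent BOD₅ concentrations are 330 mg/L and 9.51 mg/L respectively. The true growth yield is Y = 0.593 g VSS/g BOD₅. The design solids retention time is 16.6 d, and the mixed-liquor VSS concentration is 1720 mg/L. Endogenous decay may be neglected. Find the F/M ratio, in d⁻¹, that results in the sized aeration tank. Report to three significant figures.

V·X = Y·Q·ΔS·θ_c gives V = 0.593 × 34400 × (330 − 9.51) × 16.6 / 1720 = 63097 m³.
Food-to-microorganism ratio F/M = Q S₀ / (V X) = 34400 × 330 / (63097 × 1720) = 0.1046 d⁻¹.

F/M ≈ 0.105 d⁻¹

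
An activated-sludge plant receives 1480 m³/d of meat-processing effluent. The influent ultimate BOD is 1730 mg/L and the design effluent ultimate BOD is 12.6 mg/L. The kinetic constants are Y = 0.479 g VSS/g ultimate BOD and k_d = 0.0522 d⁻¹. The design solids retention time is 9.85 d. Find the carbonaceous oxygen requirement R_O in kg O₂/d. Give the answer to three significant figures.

Y_obs = Y / (1 + k_d θ_c) = 0.479 / (1 + 0.0522 × 9.85) = 0.479 / 1.514 = 0.3163.
ΔS = 1730 − 12.6 = 1717 mg/L, so the substrate removal rate is 1480 × 1717/1000 = 2542 kg ultimate BOD/d.
Net sludge production P_X = 0.3163 × 2542 = 804.1 kg VSS/d.
R_O = Q·ΔS − 1.42 P_X = 2542 − 1142 = 1400 kg O₂/d.

R_O ≈ 1400 kg O₂/d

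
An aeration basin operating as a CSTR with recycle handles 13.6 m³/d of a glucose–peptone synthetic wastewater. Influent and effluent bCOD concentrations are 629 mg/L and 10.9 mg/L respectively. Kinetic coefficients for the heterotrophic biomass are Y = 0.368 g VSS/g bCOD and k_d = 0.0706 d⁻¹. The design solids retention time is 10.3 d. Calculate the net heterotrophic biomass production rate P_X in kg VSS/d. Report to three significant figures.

Correct the yield for decay: Y_obs = Y/(1 + k_d θ_c) = 0.368 / (1 + 0.0706 × 10.3) = 0.368 / 1.727 = 0.2131.
ΔS = 629 − 10.9 = 618.1 mg/L, so the substrate removal rate is 13.6 × 618.1/1000 = 8.406 kg bCOD/d.
Net biomass production P_X = Y_obs × Q·(S₀ − S) = 0.2131 × 8.406 = 1.791 kg VSS/d.

P_X ≈ 1.79 kg VSS/d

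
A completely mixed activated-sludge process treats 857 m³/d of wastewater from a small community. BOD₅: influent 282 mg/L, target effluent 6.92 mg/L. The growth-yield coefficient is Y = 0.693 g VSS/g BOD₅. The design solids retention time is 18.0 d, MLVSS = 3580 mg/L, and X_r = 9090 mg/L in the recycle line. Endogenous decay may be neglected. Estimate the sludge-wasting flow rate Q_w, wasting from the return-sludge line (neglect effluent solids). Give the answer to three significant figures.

Q_w ≈ 18.0 m³/d

Biomass mass balance (decay neglected): V·X = Y·Q·(S₀ − S)·θ_c, so V = 0.693 × 857 × (282 − 6.92) × 18.0 / 3580 = 821.4 m³.
Q_w = (V·X)/(θ_c X_r) = 821.4 × 3580 / (18.0 × 9090) = 17.97 m³/d.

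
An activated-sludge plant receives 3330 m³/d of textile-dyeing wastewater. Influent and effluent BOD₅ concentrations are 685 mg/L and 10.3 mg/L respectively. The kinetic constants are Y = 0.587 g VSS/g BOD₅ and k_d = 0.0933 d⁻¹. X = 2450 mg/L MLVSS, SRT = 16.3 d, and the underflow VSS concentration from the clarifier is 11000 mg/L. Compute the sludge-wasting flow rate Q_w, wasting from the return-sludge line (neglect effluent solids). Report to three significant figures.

Q_w ≈ 47.6 m³/d

Rearranging the biomass balance for a CMAS with decay, V = Y·Q·ΔS·θ_c / [X·(1+k_d θ_c)] = 0.587 × 3330 × (685 − 10.3) × 16.3 / [2450 × (1 + 0.0933 × 16.3)] = 2.15×10^7 / 6176 = 3481 m³.
θ_c = V·X/(Q_w·X_r) when wasting from the recycle, so Q_w = V·X/(θ_c·X_r) = 3481 × 2450 / (16.3 × 11000) = 47.56 m³/d.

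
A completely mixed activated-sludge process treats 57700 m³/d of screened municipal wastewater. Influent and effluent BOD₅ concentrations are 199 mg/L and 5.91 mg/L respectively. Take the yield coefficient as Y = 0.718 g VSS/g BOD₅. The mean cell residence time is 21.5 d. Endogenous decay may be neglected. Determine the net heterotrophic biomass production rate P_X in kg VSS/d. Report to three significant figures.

P_X ≈ 8000 kg VSS/d

With endogenous decay neglected, the observed yield equals the true yield: Y_obs = Y = 0.718 g VSS/g BOD₅.
Mass of BOD₅ removed per day: Q(S₀ − S) = 57700 × 193.1 g/m³ = 11141 kg/d.
Biomass produced: P_X = Y_obs·Q·ΔS = 0.7180 × 11141 ≈ 7999 kg VSS/d.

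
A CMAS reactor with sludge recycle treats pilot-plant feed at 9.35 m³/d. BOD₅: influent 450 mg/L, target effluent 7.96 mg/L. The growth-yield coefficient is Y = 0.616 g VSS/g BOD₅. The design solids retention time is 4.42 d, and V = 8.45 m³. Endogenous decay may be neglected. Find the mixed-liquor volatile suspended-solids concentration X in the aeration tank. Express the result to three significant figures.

X ≈ 1330 mg/L

From V·X = Y·Q·(S₀ − S)·θ_c (decay neglected): X = 0.616 × 9.35 × (450 − 7.96) × 4.42 / 8.45 = 1332 mg/L.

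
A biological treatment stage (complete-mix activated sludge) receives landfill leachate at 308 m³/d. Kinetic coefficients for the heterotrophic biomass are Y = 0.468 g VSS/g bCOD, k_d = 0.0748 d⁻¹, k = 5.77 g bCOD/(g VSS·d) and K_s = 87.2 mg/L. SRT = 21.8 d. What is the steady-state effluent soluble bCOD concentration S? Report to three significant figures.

S ≈ 4.08 mg/L

Effluent substrate depends only on kinetics and SRT: S = K_s(1 + k_d θ_c) / [θ_c(Yk − k_d) − 1] = 87.2 × (1 + 0.0748 × 21.8) / [21.8 × (0.468 × 5.77 − 0.0748) − 1] = 229.4 / 56.24 = 4.079 mg/L.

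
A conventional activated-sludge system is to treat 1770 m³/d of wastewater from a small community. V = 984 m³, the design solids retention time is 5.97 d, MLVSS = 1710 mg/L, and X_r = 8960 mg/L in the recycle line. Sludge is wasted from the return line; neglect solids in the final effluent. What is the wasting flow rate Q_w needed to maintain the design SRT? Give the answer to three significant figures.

θ_c = V·X/(Q_w·X_r) when wasting from the recycle, so Q_w = V·X/(θ_c·X_r) = 984.0 × 1710 / (5.97 × 8960) = 31.46 m³/d.

Q_w ≈ 31.5 m³/d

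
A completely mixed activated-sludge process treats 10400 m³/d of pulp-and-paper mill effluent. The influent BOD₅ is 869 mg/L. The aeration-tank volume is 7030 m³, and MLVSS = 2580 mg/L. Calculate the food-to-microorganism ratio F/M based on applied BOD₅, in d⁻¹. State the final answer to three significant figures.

Food-to-microorganism ratio F/M = Q S₀ / (V X) = 10400 × 869 / (7030 × 2580) = 0.4983 d⁻¹.

F/M ≈ 0.498 d⁻¹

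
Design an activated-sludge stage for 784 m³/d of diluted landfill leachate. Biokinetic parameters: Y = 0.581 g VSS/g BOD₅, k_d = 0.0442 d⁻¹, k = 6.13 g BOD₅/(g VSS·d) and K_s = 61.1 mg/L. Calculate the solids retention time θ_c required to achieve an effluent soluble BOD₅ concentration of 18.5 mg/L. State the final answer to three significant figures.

θ_c ≈ 1.28 d

From 1/θ_c = Y·k·S/(K_s + S) − k_d: Y·k·S/(K_s+S) = 0.581 × 6.13 × 18.5 / (61.1 + 18.5) = 0.8277 d⁻¹.
θ_c = 1/(μ − k_d) = 1/(0.8277 − 0.0442) = 1/0.7835 = 1.276 d.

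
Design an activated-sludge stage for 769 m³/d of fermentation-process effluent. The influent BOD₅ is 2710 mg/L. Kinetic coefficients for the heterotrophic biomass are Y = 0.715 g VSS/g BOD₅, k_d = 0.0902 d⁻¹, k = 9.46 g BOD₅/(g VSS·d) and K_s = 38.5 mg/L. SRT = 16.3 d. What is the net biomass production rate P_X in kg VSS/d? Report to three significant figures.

From the Monod/SRT balance for a CMAS, S = K_s·(1+k_d θ_c)/[θ_c·(Y k − k_d) − 1] = 38.5 × (1 + 0.0902 × 16.3) / [16.3 × (0.715 × 9.46 − 0.0902) − 1] = 95.11 / 107.8 = 0.8824 mg/L.
Observed yield with endogenous decay: Y_obs = Y / (1 + k_d·θ_c) = 0.715 / (1 + 0.0902 × 16.3) = 0.715 / 2.470 = 0.2894 g VSS/g BOD₅.
Q·(S₀ − S) = 769 × (2710 − 0.882) × 10⁻³ = 2083 kg/d removed.
Biomass produced: P_X = Y_obs·Q·ΔS = 0.2894 × 2083 ≈ 603.0 kg VSS/d.

P_X ≈ 603 kg VSS/d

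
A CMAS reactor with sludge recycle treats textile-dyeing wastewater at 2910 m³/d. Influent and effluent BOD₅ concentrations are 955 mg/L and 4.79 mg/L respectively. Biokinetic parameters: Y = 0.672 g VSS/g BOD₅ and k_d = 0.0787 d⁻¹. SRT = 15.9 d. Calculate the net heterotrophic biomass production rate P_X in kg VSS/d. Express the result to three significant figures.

P_X ≈ 825 kg VSS/d

Y_obs = Y / (1 + k_d θ_c) = 0.672 / (1 + 0.0787 × 15.9) = 0.672 / 2.251 = 0.2985.
Substrate removed = Q·(S₀ − S) = 2910 m³/d × (955 − 4.79) g/m³ = 2.77×10^6 g/d = 2765 kg/d.
So the net sludge growth is P_X = 0.2985 × 2765 = 825.4 kg VSS/d.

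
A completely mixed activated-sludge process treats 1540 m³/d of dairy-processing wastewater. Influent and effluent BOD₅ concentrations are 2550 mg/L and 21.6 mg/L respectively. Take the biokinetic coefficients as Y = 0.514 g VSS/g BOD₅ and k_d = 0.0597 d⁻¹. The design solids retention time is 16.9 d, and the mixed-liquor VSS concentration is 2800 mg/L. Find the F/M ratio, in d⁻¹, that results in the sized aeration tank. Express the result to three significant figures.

Rearranging the biomass balance for a CMAS with decay, V = Y·Q·ΔS·θ_c / [X·(1+k_d θ_c)] = 0.514 × 1540 × (2550 − 21.6) × 16.9 / [2800 × (1 + 0.0597 × 16.9)] = 3.38×10^7 / 5625 = 6013 m³.
Food-to-microorganism ratio F/M = Q S₀ / (V X) = 1540 × 2550 / (6013 × 2800) = 0.2332 d⁻¹.

F/M ≈ 0.233 d⁻¹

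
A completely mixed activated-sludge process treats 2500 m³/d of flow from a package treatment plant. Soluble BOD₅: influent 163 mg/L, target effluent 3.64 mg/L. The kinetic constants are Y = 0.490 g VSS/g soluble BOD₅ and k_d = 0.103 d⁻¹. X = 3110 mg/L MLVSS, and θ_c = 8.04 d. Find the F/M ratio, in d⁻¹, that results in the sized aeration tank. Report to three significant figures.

From the SRT design equation V = Y Q (S₀−S) θ_c / [X (1 + k_d θ_c)] = 0.490 × 2500 × (163 − 3.64) × 8.04 / [3110 × (1 + 0.103 × 8.04)] = 1.57×10^6 / 5685 = 276.1 m³.
F/M = applied load / biomass = Q·S₀/(V·X) = 2500 × 163 / (276.1 × 3110) = 0.4746 d⁻¹.

F/M ≈ 0.475 d⁻¹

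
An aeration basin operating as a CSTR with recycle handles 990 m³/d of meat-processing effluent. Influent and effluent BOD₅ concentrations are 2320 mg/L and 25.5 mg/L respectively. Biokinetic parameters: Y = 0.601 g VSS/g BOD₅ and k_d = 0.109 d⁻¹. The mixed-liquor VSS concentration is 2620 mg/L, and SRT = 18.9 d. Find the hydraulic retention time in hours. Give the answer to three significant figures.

From the SRT design equation V = Y Q (S₀−S) θ_c / [X (1 + k_d θ_c)] = 0.601 × 990 × (2320 − 25.5) × 18.9 / [2620 × (1 + 0.109 × 18.9)] = 2.58×10^7 / 8017 = 3218 m³.
τ = V/Q = 3218/990 = 3.251 d, or 78.02 h.

τ ≈ 78.0 h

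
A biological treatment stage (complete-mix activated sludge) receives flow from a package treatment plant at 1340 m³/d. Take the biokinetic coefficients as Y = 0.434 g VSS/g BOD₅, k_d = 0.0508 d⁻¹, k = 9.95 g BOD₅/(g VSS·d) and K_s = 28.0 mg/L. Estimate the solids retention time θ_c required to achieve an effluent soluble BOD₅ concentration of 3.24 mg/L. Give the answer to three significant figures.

From 1/θ_c = Y·k·S/(K_s + S) − k_d: Y·k·S/(K_s+S) = 0.434 × 9.95 × 3.24 / (28.0 + 3.24) = 0.4479 d⁻¹.
1/θ_c = 0.4479 − 0.0508 = 0.3971 d⁻¹, so θ_c = 2.518 d.

θ_c ≈ 2.52 d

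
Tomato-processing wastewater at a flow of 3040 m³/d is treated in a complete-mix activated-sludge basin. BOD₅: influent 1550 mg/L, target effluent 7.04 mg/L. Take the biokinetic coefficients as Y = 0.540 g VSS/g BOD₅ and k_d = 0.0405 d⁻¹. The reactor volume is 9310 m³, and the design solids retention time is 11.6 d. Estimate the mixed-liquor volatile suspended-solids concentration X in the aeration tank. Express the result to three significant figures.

X ≈ 2150 mg/L

Solving the biomass balance for X: X = Y Q (S₀−S) θ_c / [V (1+k_d θ_c)] = 0.540 × 3040 × (1550 − 7.04) × 11.6 / [9310 × (1 + 0.0405 × 11.6)] = 2147 mg/L.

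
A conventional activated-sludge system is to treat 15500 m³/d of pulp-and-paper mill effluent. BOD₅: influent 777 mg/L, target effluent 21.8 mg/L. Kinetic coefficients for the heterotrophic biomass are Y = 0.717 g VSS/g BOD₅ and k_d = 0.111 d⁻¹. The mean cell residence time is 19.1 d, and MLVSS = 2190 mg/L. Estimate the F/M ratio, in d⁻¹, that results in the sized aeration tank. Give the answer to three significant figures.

Steady-state biomass mass balance: V·X·(1 + k_d·θ_c) = Y·Q·(S₀ − S)·θ_c, so V = 0.717 × 15500 × (777 − 21.8) × 19.1 / [2190 × (1 + 0.111 × 19.1)] = 1.6×10^8 / 6833 = 23460 m³.
Food-to-microorganism ratio F/M = Q S₀ / (V X) = 15500 × 777 / (23460 × 2190) = 0.2344 d⁻¹.

F/M ≈ 0.234 d⁻¹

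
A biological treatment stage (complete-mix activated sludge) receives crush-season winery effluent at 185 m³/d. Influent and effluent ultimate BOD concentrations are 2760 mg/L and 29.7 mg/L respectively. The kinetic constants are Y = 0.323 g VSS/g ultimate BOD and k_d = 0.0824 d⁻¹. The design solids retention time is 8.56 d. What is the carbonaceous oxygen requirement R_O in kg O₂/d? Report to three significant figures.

Y_obs = Y / (1 + k_d θ_c) = 0.323 / (1 + 0.0824 × 8.56) = 0.323 / 1.705 = 0.1894.
ΔS = 2760 − 29.7 = 2730 mg/L, so the substrate removal rate is 185 × 2730/1000 = 505.1 kg ultimate BOD/d.
P_X = Y_obs·Q·(S₀ − S) = 0.1894 × 505.1 = 95.67 kg VSS/d.
Carbonaceous O₂ demand = substrate oxidised − cell-mass equivalent = 505.1 − 1.42 × 95.67 = 369.3 kg O₂/d.

R_O ≈ 369 kg O₂/d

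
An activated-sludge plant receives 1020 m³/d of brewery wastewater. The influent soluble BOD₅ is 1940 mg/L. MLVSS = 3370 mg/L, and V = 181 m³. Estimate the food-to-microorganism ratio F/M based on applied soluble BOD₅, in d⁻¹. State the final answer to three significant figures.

Food-to-microorganism ratio F/M = Q S₀ / (V X) = 1020 × 1940 / (181.0 × 3370) = 3.244 d⁻¹.

F/M ≈ 3.24 d⁻¹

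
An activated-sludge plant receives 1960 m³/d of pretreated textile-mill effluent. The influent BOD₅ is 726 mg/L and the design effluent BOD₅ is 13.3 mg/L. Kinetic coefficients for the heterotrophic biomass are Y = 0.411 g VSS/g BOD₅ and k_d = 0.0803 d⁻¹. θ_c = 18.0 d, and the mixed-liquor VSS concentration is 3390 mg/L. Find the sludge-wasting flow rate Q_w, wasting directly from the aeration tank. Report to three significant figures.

From the SRT design equation V = Y Q (S₀−S) θ_c / [X (1 + k_d θ_c)] = 0.411 × 1960 × (726 − 13.3) × 18.0 / [3390 × (1 + 0.0803 × 18.0)] = 1.03×10^7 / 8290 = 1247 m³.
Wasting from the aeration tank: Q_w = V / θ_c = 1247 / 18.0 = 69.26 m³/d.

Q_w ≈ 69.3 m³/d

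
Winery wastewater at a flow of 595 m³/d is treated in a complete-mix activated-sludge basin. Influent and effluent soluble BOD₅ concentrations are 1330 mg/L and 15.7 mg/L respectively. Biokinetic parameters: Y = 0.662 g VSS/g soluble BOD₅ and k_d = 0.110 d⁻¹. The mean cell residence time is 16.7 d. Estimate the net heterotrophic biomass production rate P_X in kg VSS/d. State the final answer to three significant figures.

The observed yield is Y_obs = Y/(1 + k_d·θ_c) = 0.662 / (1 + 0.110 × 16.7) = 0.662 / 2.837 = 0.2333 g VSS per g soluble BOD₅ removed.
Mass of soluble BOD₅ removed per day: Q(S₀ − S) = 595 × 1314 g/m³ = 782.0 kg/d.
Net biomass production P_X = Y_obs × Q·(S₀ − S) = 0.2333 × 782.0 = 182.5 kg VSS/d.

P_X ≈ 182 kg VSS/d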